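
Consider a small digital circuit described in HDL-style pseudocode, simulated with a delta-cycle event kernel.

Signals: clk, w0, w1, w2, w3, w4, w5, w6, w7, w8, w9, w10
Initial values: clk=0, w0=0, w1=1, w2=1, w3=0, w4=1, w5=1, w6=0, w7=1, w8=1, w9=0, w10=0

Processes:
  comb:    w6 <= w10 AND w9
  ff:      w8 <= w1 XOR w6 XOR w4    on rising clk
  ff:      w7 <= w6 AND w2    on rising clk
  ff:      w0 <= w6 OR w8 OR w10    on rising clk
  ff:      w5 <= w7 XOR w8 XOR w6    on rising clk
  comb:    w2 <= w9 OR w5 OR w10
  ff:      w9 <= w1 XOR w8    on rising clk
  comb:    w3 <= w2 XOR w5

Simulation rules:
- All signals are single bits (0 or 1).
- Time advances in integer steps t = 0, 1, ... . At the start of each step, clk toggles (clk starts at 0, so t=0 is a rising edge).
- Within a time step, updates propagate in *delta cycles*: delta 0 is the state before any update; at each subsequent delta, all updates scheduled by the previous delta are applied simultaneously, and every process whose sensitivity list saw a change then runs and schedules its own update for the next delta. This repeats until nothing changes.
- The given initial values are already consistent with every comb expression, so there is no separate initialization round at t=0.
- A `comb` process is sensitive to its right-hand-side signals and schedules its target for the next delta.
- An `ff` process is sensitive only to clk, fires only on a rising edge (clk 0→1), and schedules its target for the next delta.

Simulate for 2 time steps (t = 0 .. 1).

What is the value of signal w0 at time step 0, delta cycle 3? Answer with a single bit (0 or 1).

t0.Δ0 clk=0 w1=1 w9=0 w7=1 w6=0 w0=0 w8=1 w3=0 w5=1 w4=1 w10=0 w2=1
t0.Δ1 clk=1 w1=1 w9=0 w7=1 w6=0 w0=0 w8=1 w3=0 w5=1 w4=1 w10=0 w2=1
t0.Δ2 clk=1 w1=1 w9=0 w7=0 w6=0 w0=1 w8=0 w3=0 w5=0 w4=1 w10=0 w2=1
t0.Δ3 clk=1 w1=1 w9=0 w7=0 w6=0 w0=1 w8=0 w3=1 w5=0 w4=1 w10=0 w2=0
t0.Δ4 clk=1 w1=1 w9=0 w7=0 w6=0 w0=1 w8=0 w3=0 w5=0 w4=1 w10=0 w2=0
t1.Δ0 clk=1 w1=1 w9=0 w7=0 w6=0 w0=1 w8=0 w3=0 w5=0 w4=1 w10=0 w2=0
t1.Δ1 clk=0 w1=1 w9=0 w7=0 w6=0 w0=1 w8=0 w3=0 w5=0 w4=1 w10=0 w2=0

1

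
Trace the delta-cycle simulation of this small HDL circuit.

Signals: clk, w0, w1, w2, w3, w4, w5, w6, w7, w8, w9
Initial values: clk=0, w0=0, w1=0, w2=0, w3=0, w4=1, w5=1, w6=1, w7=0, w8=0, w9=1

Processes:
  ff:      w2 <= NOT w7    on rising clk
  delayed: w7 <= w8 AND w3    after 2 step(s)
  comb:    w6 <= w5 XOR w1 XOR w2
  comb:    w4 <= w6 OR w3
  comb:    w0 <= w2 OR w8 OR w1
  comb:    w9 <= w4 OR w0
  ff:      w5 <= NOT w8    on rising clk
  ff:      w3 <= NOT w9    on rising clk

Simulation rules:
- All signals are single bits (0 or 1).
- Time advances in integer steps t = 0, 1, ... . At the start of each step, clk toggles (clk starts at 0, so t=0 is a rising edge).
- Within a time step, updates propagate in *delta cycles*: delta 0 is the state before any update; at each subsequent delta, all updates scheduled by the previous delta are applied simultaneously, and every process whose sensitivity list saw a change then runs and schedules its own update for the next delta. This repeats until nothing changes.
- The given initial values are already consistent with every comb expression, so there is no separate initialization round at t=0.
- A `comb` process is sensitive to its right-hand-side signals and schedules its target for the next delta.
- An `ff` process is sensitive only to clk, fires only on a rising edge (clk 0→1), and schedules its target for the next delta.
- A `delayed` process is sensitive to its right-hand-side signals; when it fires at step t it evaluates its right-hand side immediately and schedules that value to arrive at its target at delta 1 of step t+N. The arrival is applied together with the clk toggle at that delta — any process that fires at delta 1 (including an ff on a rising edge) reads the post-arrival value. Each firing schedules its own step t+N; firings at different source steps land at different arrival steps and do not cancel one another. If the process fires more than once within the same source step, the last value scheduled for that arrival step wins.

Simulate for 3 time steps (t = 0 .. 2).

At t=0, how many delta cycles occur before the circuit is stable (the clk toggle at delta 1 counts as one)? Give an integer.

4

[bits: w7,w1,w5,w6,clk,w8,w0,w3,w9,w4,w2]
t=0: Δ0=00110000110 Δ1=00111000110 Δ2=00111000111 Δ3=00101010111 Δ4=00101010101 | 4Δ
t=1: Δ0=00101010101 Δ1=00100010101 | 1Δ
t=2: Δ0=00100010101 Δ1=00101010101 | 1Δ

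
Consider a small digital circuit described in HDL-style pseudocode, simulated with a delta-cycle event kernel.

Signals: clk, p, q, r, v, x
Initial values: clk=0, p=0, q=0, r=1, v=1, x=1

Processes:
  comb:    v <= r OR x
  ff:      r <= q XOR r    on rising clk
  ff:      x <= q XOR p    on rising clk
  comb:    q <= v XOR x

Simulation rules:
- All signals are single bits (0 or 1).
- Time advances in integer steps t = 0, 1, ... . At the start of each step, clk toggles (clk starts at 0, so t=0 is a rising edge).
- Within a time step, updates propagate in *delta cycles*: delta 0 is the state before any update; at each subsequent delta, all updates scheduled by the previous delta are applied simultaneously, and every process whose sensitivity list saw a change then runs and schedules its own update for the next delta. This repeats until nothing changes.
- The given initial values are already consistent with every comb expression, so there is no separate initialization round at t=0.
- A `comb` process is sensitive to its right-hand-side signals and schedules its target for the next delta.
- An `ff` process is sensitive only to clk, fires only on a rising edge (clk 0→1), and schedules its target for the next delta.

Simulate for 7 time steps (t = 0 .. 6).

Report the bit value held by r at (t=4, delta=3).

0

t0.Δ0 v=1 q=0 x=1 clk=0 r=1 p=0
t0.Δ1 v=1 q=0 x=1 clk=1 r=1 p=0
t0.Δ2 v=1 q=0 x=0 clk=1 r=1 p=0
t0.Δ3 v=1 q=1 x=0 clk=1 r=1 p=0
t1.Δ0 v=1 q=1 x=0 clk=1 r=1 p=0
t1.Δ1 v=1 q=1 x=0 clk=0 r=1 p=0
t2.Δ0 v=1 q=1 x=0 clk=0 r=1 p=0
t2.Δ1 v=1 q=1 x=0 clk=1 r=1 p=0
t2.Δ2 v=1 q=1 x=1 clk=1 r=0 p=0
t2.Δ3 v=1 q=0 x=1 clk=1 r=0 p=0
t3.Δ0 v=1 q=0 x=1 clk=1 r=0 p=0
t3.Δ1 v=1 q=0 x=1 clk=0 r=0 p=0
t4.Δ0 v=1 q=0 x=1 clk=0 r=0 p=0
t4.Δ1 v=1 q=0 x=1 clk=1 r=0 p=0
t4.Δ2 v=1 q=0 x=0 clk=1 r=0 p=0
t4.Δ3 v=0 q=1 x=0 clk=1 r=0 p=0
t4.Δ4 v=0 q=0 x=0 clk=1 r=0 p=0
t5.Δ0 v=0 q=0 x=0 clk=1 r=0 p=0
t5.Δ1 v=0 q=0 x=0 clk=0 r=0 p=0
t6.Δ0 v=0 q=0 x=0 clk=0 r=0 p=0
t6.Δ1 v=0 q=0 x=0 clk=1 r=0 p=0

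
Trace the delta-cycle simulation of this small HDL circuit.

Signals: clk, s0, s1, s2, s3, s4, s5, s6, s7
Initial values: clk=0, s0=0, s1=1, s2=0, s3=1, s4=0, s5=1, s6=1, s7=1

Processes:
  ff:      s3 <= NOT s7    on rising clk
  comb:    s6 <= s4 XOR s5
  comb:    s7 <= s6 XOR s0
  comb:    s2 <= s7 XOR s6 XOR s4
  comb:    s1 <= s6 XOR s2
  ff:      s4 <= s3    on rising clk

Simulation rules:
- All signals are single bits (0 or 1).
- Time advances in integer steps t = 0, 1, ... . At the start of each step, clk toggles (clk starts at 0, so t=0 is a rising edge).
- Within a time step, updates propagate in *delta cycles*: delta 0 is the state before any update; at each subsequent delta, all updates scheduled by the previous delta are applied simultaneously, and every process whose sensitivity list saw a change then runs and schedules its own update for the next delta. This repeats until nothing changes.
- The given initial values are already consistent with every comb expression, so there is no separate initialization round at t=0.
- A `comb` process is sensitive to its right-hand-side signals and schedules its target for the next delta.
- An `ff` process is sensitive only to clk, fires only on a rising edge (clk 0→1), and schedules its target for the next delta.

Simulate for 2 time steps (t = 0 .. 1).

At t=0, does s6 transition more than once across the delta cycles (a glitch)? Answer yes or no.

t=0 Δ0: s2=0 s1=1 s7=1 s3=1 clk=0 s6=1 s5=1 s4=0 s0=0
  Δ1: clk:0→1
  Δ2: s3:1→0, s4:0→1
  Δ3: s2:0→1, s6:1→0
  Δ4: s2:1→0, s7:1→0
  Δ5: s2:0→1, s1:1→0
  Δ6: s1:0→1
  (6Δ to stable)
t=1 Δ0: s2=1 s1=1 s7=0 s3=0 clk=1 s6=0 s5=1 s4=1 s0=0
  Δ1: clk:1→0
  (1Δ to stable)

no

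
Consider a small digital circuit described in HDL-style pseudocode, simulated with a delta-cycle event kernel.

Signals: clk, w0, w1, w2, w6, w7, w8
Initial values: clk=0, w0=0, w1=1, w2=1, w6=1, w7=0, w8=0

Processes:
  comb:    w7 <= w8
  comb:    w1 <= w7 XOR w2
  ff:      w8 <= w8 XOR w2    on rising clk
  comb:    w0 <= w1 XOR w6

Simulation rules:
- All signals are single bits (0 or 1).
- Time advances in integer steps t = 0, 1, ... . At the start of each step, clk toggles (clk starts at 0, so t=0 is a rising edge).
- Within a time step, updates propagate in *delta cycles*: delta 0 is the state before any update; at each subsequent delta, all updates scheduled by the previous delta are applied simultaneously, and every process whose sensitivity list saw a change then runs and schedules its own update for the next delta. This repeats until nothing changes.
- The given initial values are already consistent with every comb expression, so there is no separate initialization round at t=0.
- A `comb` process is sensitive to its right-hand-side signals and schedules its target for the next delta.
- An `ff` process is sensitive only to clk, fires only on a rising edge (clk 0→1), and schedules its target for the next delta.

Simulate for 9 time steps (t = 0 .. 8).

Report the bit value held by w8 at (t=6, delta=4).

0

t=0 Δ0: w0=0 w7=0 w1=1 w8=0 w6=1 clk=0 w2=1
  Δ1: clk:0→1
  Δ2: w8:0→1
  Δ3: w7:0→1
  Δ4: w1:1→0
  Δ5: w0:0→1
  (5Δ to stable)
t=1 Δ0: w0=1 w7=1 w1=0 w8=1 w6=1 clk=1 w2=1
  Δ1: clk:1→0
  (1Δ to stable)
t=2 Δ0: w0=1 w7=1 w1=0 w8=1 w6=1 clk=0 w2=1
  Δ1: clk:0→1
  Δ2: w8:1→0
  Δ3: w7:1→0
  Δ4: w1:0→1
  Δ5: w0:1→0
  (5Δ to stable)
t=3 Δ0: w0=0 w7=0 w1=1 w8=0 w6=1 clk=1 w2=1
  Δ1: clk:1→0
  (1Δ to stable)
t=4 Δ0: w0=0 w7=0 w1=1 w8=0 w6=1 clk=0 w2=1
  Δ1: clk:0→1
  Δ2: w8:0→1
  Δ3: w7:0→1
  Δ4: w1:1→0
  Δ5: w0:0→1
  (5Δ to stable)
t=5 Δ0: w0=1 w7=1 w1=0 w8=1 w6=1 clk=1 w2=1
  Δ1: clk:1→0
  (1Δ to stable)
t=6 Δ0: w0=1 w7=1 w1=0 w8=1 w6=1 clk=0 w2=1
  Δ1: clk:0→1
  Δ2: w8:1→0
  Δ3: w7:1→0
  Δ4: w1:0→1
  Δ5: w0:1→0
  (5Δ to stable)
t=7 Δ0: w0=0 w7=0 w1=1 w8=0 w6=1 clk=1 w2=1
  Δ1: clk:1→0
  (1Δ to stable)
t=8 Δ0: w0=0 w7=0 w1=1 w8=0 w6=1 clk=0 w2=1
  Δ1: clk:0→1
  Δ2: w8:0→1
  Δ3: w7:0→1
  Δ4: w1:1→0
  Δ5: w0:0→1
  (5Δ to stable)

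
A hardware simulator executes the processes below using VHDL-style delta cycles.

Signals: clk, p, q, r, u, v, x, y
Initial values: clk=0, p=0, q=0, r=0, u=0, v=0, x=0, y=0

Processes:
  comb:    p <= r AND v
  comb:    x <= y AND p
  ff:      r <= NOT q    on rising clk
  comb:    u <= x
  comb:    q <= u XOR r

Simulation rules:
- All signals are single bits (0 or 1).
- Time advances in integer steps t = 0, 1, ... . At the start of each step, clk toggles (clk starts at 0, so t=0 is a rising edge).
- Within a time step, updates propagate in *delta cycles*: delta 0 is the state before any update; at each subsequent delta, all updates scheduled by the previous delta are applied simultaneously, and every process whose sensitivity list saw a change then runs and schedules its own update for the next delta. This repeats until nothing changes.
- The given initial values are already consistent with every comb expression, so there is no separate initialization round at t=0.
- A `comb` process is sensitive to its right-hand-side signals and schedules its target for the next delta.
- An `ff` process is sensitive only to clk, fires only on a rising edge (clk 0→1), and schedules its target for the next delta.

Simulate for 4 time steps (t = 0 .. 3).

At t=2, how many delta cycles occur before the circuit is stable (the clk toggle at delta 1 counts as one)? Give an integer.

3

t0.Δ0 clk=0 v=0 q=0 p=0 x=0 y=0 r=0 u=0
t0.Δ1 clk=1 v=0 q=0 p=0 x=0 y=0 r=0 u=0
t0.Δ2 clk=1 v=0 q=0 p=0 x=0 y=0 r=1 u=0
t0.Δ3 clk=1 v=0 q=1 p=0 x=0 y=0 r=1 u=0
t1.Δ0 clk=1 v=0 q=1 p=0 x=0 y=0 r=1 u=0
t1.Δ1 clk=0 v=0 q=1 p=0 x=0 y=0 r=1 u=0
t2.Δ0 clk=0 v=0 q=1 p=0 x=0 y=0 r=1 u=0
t2.Δ1 clk=1 v=0 q=1 p=0 x=0 y=0 r=1 u=0
t2.Δ2 clk=1 v=0 q=1 p=0 x=0 y=0 r=0 u=0
t2.Δ3 clk=1 v=0 q=0 p=0 x=0 y=0 r=0 u=0
t3.Δ0 clk=1 v=0 q=0 p=0 x=0 y=0 r=0 u=0
t3.Δ1 clk=0 v=0 q=0 p=0 x=0 y=0 r=0 u=0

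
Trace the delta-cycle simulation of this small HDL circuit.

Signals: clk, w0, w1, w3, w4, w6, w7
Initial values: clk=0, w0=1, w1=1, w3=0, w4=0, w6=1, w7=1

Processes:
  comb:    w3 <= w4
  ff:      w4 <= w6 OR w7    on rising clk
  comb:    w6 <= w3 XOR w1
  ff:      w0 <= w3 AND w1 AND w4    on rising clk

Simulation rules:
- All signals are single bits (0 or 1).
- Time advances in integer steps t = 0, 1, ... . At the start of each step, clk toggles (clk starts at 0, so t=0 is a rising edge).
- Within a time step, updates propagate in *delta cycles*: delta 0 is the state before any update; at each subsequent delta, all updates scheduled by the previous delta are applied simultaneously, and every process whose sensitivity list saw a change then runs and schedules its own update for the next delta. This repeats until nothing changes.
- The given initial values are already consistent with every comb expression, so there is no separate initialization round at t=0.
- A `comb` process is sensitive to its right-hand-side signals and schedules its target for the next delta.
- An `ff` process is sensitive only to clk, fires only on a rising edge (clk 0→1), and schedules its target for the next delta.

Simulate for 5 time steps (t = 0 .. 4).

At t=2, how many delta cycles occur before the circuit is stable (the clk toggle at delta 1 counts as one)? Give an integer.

t0.Δ0 w4=0 w7=1 w3=0 w6=1 w0=1 w1=1 clk=0
t0.Δ1 w4=0 w7=1 w3=0 w6=1 w0=1 w1=1 clk=1
t0.Δ2 w4=1 w7=1 w3=0 w6=1 w0=0 w1=1 clk=1
t0.Δ3 w4=1 w7=1 w3=1 w6=1 w0=0 w1=1 clk=1
t0.Δ4 w4=1 w7=1 w3=1 w6=0 w0=0 w1=1 clk=1
t1.Δ0 w4=1 w7=1 w3=1 w6=0 w0=0 w1=1 clk=1
t1.Δ1 w4=1 w7=1 w3=1 w6=0 w0=0 w1=1 clk=0
t2.Δ0 w4=1 w7=1 w3=1 w6=0 w0=0 w1=1 clk=0
t2.Δ1 w4=1 w7=1 w3=1 w6=0 w0=0 w1=1 clk=1
t2.Δ2 w4=1 w7=1 w3=1 w6=0 w0=1 w1=1 clk=1
t3.Δ0 w4=1 w7=1 w3=1 w6=0 w0=1 w1=1 clk=1
t3.Δ1 w4=1 w7=1 w3=1 w6=0 w0=1 w1=1 clk=0
t4.Δ0 w4=1 w7=1 w3=1 w6=0 w0=1 w1=1 clk=0
t4.Δ1 w4=1 w7=1 w3=1 w6=0 w0=1 w1=1 clk=1

2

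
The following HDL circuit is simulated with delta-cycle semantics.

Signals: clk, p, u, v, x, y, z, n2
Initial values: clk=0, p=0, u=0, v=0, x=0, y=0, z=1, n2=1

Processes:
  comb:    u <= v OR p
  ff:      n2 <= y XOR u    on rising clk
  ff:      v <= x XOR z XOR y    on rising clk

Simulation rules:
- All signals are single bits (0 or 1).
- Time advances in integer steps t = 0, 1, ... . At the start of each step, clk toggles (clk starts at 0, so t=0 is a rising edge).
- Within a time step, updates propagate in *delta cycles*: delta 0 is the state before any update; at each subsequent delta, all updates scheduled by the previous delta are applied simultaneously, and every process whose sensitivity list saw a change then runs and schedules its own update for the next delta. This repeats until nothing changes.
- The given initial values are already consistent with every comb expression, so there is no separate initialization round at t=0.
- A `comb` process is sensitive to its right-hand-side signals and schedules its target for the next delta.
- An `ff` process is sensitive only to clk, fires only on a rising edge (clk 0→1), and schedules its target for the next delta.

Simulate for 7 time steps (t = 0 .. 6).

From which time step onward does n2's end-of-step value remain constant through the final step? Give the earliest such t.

t=0 Δ0: y=0 x=0 n2=1 v=0 z=1 u=0 clk=0 p=0
  Δ1: clk:0→1
  Δ2: n2:1→0, v:0→1
  Δ3: u:0→1
  (3Δ to stable)
t=1 Δ0: y=0 x=0 n2=0 v=1 z=1 u=1 clk=1 p=0
  Δ1: clk:1→0
  (1Δ to stable)
t=2 Δ0: y=0 x=0 n2=0 v=1 z=1 u=1 clk=0 p=0
  Δ1: clk:0→1
  Δ2: n2:0→1
  (2Δ to stable)
t=3 Δ0: y=0 x=0 n2=1 v=1 z=1 u=1 clk=1 p=0
  Δ1: clk:1→0
  (1Δ to stable)
t=4 Δ0: y=0 x=0 n2=1 v=1 z=1 u=1 clk=0 p=0
  Δ1: clk:0→1
  (1Δ to stable)
t=5 Δ0: y=0 x=0 n2=1 v=1 z=1 u=1 clk=1 p=0
  Δ1: clk:1→0
  (1Δ to stable)
t=6 Δ0: y=0 x=0 n2=1 v=1 z=1 u=1 clk=0 p=0
  Δ1: clk:0→1
  (1Δ to stable)

2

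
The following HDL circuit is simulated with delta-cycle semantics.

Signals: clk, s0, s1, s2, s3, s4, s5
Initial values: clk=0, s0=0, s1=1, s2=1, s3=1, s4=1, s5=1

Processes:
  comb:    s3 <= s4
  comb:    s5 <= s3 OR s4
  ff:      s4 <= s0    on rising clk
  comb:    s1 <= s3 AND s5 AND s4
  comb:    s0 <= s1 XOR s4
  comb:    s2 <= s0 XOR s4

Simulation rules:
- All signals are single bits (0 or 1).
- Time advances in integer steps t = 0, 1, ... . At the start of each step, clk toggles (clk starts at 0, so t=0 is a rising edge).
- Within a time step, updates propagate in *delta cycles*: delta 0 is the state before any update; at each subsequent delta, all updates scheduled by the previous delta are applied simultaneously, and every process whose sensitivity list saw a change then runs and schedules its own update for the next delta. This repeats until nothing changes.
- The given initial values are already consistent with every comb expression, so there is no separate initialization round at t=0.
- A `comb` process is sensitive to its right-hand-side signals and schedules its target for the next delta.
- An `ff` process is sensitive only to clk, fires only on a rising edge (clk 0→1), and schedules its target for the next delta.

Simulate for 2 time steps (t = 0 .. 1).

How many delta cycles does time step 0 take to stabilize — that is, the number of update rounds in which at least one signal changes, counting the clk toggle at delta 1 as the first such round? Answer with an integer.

5

[bits: s3,clk,s0,s4,s5,s1,s2]
t=0: Δ0=1001111 Δ1=1101111 Δ2=1100111 Δ3=0110100 Δ4=0100001 Δ5=0100000 | 5Δ
t=1: Δ0=0100000 Δ1=0000000 | 1Δ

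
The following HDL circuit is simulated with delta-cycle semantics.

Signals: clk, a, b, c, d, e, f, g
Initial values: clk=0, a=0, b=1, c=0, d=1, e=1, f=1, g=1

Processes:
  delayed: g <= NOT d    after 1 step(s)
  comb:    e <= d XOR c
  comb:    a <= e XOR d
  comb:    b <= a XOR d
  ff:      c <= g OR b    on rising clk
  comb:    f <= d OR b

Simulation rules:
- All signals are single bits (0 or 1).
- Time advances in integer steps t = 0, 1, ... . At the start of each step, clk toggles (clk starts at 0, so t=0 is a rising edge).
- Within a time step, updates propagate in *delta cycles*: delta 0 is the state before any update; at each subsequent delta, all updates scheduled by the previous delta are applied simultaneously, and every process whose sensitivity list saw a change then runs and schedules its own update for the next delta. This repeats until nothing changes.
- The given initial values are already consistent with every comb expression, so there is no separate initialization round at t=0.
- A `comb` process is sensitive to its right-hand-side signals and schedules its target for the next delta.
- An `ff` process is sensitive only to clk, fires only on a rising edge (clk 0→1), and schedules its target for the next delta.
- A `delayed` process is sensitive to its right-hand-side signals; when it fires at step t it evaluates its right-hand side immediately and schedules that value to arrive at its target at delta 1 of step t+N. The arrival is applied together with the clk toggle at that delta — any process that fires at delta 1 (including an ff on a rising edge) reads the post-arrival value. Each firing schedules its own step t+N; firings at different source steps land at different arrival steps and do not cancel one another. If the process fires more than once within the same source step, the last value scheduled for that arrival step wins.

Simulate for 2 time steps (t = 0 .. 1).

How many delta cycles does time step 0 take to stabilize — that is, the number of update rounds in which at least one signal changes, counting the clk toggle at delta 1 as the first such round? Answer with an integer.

t0.Δ0 g=1 c=0 clk=0 f=1 b=1 d=1 a=0 e=1
t0.Δ1 g=1 c=0 clk=1 f=1 b=1 d=1 a=0 e=1
t0.Δ2 g=1 c=1 clk=1 f=1 b=1 d=1 a=0 e=1
t0.Δ3 g=1 c=1 clk=1 f=1 b=1 d=1 a=0 e=0
t0.Δ4 g=1 c=1 clk=1 f=1 b=1 d=1 a=1 e=0
t0.Δ5 g=1 c=1 clk=1 f=1 b=0 d=1 a=1 e=0
t1.Δ0 g=1 c=1 clk=1 f=1 b=0 d=1 a=1 e=0
t1.Δ1 g=1 c=1 clk=0 f=1 b=0 d=1 a=1 e=0

5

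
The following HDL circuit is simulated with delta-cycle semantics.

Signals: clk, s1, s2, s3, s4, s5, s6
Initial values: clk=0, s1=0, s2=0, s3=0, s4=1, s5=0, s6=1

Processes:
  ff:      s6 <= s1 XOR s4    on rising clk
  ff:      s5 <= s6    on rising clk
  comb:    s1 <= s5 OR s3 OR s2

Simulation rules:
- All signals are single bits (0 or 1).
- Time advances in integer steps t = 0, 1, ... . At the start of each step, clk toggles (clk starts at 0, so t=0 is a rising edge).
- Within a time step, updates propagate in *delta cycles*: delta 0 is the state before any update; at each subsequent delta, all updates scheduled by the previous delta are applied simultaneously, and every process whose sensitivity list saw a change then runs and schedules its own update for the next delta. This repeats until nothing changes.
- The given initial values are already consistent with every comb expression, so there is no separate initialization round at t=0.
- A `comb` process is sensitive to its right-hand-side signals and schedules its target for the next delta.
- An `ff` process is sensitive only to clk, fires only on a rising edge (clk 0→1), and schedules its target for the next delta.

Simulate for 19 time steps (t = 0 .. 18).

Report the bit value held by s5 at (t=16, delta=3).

1

t=0 Δ0: s5=0 s2=0 s3=0 s4=1 clk=0 s1=0 s6=1
  Δ1: clk:0→1
  Δ2: s5:0→1
  Δ3: s1:0→1
  (3Δ to stable)
t=1 Δ0: s5=1 s2=0 s3=0 s4=1 clk=1 s1=1 s6=1
  Δ1: clk:1→0
  (1Δ to stable)
t=2 Δ0: s5=1 s2=0 s3=0 s4=1 clk=0 s1=1 s6=1
  Δ1: clk:0→1
  Δ2: s6:1→0
  (2Δ to stable)
t=3 Δ0: s5=1 s2=0 s3=0 s4=1 clk=1 s1=1 s6=0
  Δ1: clk:1→0
  (1Δ to stable)
t=4 Δ0: s5=1 s2=0 s3=0 s4=1 clk=0 s1=1 s6=0
  Δ1: clk:0→1
  Δ2: s5:1→0
  Δ3: s1:1→0
  (3Δ to stable)
t=5 Δ0: s5=0 s2=0 s3=0 s4=1 clk=1 s1=0 s6=0
  Δ1: clk:1→0
  (1Δ to stable)
t=6 Δ0: s5=0 s2=0 s3=0 s4=1 clk=0 s1=0 s6=0
  Δ1: clk:0→1
  Δ2: s6:0→1
  (2Δ to stable)
t=7 Δ0: s5=0 s2=0 s3=0 s4=1 clk=1 s1=0 s6=1
  Δ1: clk:1→0
  (1Δ to stable)
t=8 Δ0: s5=0 s2=0 s3=0 s4=1 clk=0 s1=0 s6=1
  Δ1: clk:0→1
  Δ2: s5:0→1
  Δ3: s1:0→1
  (3Δ to stable)
t=9 Δ0: s5=1 s2=0 s3=0 s4=1 clk=1 s1=1 s6=1
  Δ1: clk:1→0
  (1Δ to stable)
t=10 Δ0: s5=1 s2=0 s3=0 s4=1 clk=0 s1=1 s6=1
  Δ1: clk:0→1
  Δ2: s6:1→0
  (2Δ to stable)
t=11 Δ0: s5=1 s2=0 s3=0 s4=1 clk=1 s1=1 s6=0
  Δ1: clk:1→0
  (1Δ to stable)
t=12 Δ0: s5=1 s2=0 s3=0 s4=1 clk=0 s1=1 s6=0
  Δ1: clk:0→1
  Δ2: s5:1→0
  Δ3: s1:1→0
  (3Δ to stable)
t=13 Δ0: s5=0 s2=0 s3=0 s4=1 clk=1 s1=0 s6=0
  Δ1: clk:1→0
  (1Δ to stable)
t=14 Δ0: s5=0 s2=0 s3=0 s4=1 clk=0 s1=0 s6=0
  Δ1: clk:0→1
  Δ2: s6:0→1
  (2Δ to stable)
t=15 Δ0: s5=0 s2=0 s3=0 s4=1 clk=1 s1=0 s6=1
  Δ1: clk:1→0
  (1Δ to stable)
t=16 Δ0: s5=0 s2=0 s3=0 s4=1 clk=0 s1=0 s6=1
  Δ1: clk:0→1
  Δ2: s5:0→1
  Δ3: s1:0→1
  (3Δ to stable)
t=17 Δ0: s5=1 s2=0 s3=0 s4=1 clk=1 s1=1 s6=1
  Δ1: clk:1→0
  (1Δ to stable)
t=18 Δ0: s5=1 s2=0 s3=0 s4=1 clk=0 s1=1 s6=1
  Δ1: clk:0→1
  Δ2: s6:1→0
  (2Δ to stable)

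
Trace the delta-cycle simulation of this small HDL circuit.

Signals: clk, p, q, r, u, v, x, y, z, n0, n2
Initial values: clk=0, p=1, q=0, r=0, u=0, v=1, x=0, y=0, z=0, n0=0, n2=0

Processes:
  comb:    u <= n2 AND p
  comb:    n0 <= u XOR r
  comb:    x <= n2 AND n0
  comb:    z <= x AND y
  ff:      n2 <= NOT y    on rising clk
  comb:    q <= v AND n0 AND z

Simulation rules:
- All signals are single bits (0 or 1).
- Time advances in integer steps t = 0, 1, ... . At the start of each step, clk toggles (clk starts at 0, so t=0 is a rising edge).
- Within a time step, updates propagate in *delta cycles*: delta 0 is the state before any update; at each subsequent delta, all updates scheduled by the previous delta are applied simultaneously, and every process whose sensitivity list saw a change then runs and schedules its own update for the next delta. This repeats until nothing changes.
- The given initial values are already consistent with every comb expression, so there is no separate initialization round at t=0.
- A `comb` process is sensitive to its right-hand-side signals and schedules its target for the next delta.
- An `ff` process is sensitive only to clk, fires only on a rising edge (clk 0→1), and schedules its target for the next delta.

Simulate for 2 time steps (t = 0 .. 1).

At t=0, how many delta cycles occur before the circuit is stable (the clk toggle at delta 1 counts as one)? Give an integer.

5

[bits: p,x,u,q,n2,r,clk,y,z,n0,v]
t=0: Δ0=10000000001 Δ1=10000010001 Δ2=10001010001 Δ3=10101010001 Δ4=10101010011 Δ5=11101010011 | 5Δ
t=1: Δ0=11101010011 Δ1=11101000011 | 1Δ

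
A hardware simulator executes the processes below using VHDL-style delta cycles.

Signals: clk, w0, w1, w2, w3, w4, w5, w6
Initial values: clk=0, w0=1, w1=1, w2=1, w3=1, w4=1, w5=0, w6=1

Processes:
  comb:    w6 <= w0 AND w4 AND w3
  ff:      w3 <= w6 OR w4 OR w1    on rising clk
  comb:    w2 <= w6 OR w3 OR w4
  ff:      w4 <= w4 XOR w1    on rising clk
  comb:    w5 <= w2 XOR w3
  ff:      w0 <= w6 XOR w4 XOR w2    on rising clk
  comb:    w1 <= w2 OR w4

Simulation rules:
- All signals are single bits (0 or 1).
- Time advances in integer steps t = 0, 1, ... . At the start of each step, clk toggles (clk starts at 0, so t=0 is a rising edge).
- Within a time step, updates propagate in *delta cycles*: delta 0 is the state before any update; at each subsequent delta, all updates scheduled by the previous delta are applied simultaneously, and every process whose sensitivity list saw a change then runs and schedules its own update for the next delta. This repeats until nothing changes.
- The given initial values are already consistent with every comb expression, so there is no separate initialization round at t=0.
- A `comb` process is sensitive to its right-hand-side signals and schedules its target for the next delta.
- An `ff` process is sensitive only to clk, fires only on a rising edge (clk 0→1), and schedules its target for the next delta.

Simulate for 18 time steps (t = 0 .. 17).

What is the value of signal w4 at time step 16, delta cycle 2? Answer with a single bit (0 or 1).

t0.Δ0 w5=0 w2=1 w0=1 w6=1 w1=1 w3=1 clk=0 w4=1
t0.Δ1 w5=0 w2=1 w0=1 w6=1 w1=1 w3=1 clk=1 w4=1
t0.Δ2 w5=0 w2=1 w0=1 w6=1 w1=1 w3=1 clk=1 w4=0
t0.Δ3 w5=0 w2=1 w0=1 w6=0 w1=1 w3=1 clk=1 w4=0
t1.Δ0 w5=0 w2=1 w0=1 w6=0 w1=1 w3=1 clk=1 w4=0
t1.Δ1 w5=0 w2=1 w0=1 w6=0 w1=1 w3=1 clk=0 w4=0
t2.Δ0 w5=0 w2=1 w0=1 w6=0 w1=1 w3=1 clk=0 w4=0
t2.Δ1 w5=0 w2=1 w0=1 w6=0 w1=1 w3=1 clk=1 w4=0
t2.Δ2 w5=0 w2=1 w0=1 w6=0 w1=1 w3=1 clk=1 w4=1
t2.Δ3 w5=0 w2=1 w0=1 w6=1 w1=1 w3=1 clk=1 w4=1
t3.Δ0 w5=0 w2=1 w0=1 w6=1 w1=1 w3=1 clk=1 w4=1
t3.Δ1 w5=0 w2=1 w0=1 w6=1 w1=1 w3=1 clk=0 w4=1
t4.Δ0 w5=0 w2=1 w0=1 w6=1 w1=1 w3=1 clk=0 w4=1
t4.Δ1 w5=0 w2=1 w0=1 w6=1 w1=1 w3=1 clk=1 w4=1
t4.Δ2 w5=0 w2=1 w0=1 w6=1 w1=1 w3=1 clk=1 w4=0
t4.Δ3 w5=0 w2=1 w0=1 w6=0 w1=1 w3=1 clk=1 w4=0
t5.Δ0 w5=0 w2=1 w0=1 w6=0 w1=1 w3=1 clk=1 w4=0
t5.Δ1 w5=0 w2=1 w0=1 w6=0 w1=1 w3=1 clk=0 w4=0
t6.Δ0 w5=0 w2=1 w0=1 w6=0 w1=1 w3=1 clk=0 w4=0
t6.Δ1 w5=0 w2=1 w0=1 w6=0 w1=1 w3=1 clk=1 w4=0
t6.Δ2 w5=0 w2=1 w0=1 w6=0 w1=1 w3=1 clk=1 w4=1
t6.Δ3 w5=0 w2=1 w0=1 w6=1 w1=1 w3=1 clk=1 w4=1
t7.Δ0 w5=0 w2=1 w0=1 w6=1 w1=1 w3=1 clk=1 w4=1
t7.Δ1 w5=0 w2=1 w0=1 w6=1 w1=1 w3=1 clk=0 w4=1
t8.Δ0 w5=0 w2=1 w0=1 w6=1 w1=1 w3=1 clk=0 w4=1
t8.Δ1 w5=0 w2=1 w0=1 w6=1 w1=1 w3=1 clk=1 w4=1
t8.Δ2 w5=0 w2=1 w0=1 w6=1 w1=1 w3=1 clk=1 w4=0
t8.Δ3 w5=0 w2=1 w0=1 w6=0 w1=1 w3=1 clk=1 w4=0
t9.Δ0 w5=0 w2=1 w0=1 w6=0 w1=1 w3=1 clk=1 w4=0
t9.Δ1 w5=0 w2=1 w0=1 w6=0 w1=1 w3=1 clk=0 w4=0
t10.Δ0 w5=0 w2=1 w0=1 w6=0 w1=1 w3=1 clk=0 w4=0
t10.Δ1 w5=0 w2=1 w0=1 w6=0 w1=1 w3=1 clk=1 w4=0
t10.Δ2 w5=0 w2=1 w0=1 w6=0 w1=1 w3=1 clk=1 w4=1
t10.Δ3 w5=0 w2=1 w0=1 w6=1 w1=1 w3=1 clk=1 w4=1
t11.Δ0 w5=0 w2=1 w0=1 w6=1 w1=1 w3=1 clk=1 w4=1
t11.Δ1 w5=0 w2=1 w0=1 w6=1 w1=1 w3=1 clk=0 w4=1
t12.Δ0 w5=0 w2=1 w0=1 w6=1 w1=1 w3=1 clk=0 w4=1
t12.Δ1 w5=0 w2=1 w0=1 w6=1 w1=1 w3=1 clk=1 w4=1
t12.Δ2 w5=0 w2=1 w0=1 w6=1 w1=1 w3=1 clk=1 w4=0
t12.Δ3 w5=0 w2=1 w0=1 w6=0 w1=1 w3=1 clk=1 w4=0
t13.Δ0 w5=0 w2=1 w0=1 w6=0 w1=1 w3=1 clk=1 w4=0
t13.Δ1 w5=0 w2=1 w0=1 w6=0 w1=1 w3=1 clk=0 w4=0
t14.Δ0 w5=0 w2=1 w0=1 w6=0 w1=1 w3=1 clk=0 w4=0
t14.Δ1 w5=0 w2=1 w0=1 w6=0 w1=1 w3=1 clk=1 w4=0
t14.Δ2 w5=0 w2=1 w0=1 w6=0 w1=1 w3=1 clk=1 w4=1
t14.Δ3 w5=0 w2=1 w0=1 w6=1 w1=1 w3=1 clk=1 w4=1
t15.Δ0 w5=0 w2=1 w0=1 w6=1 w1=1 w3=1 clk=1 w4=1
t15.Δ1 w5=0 w2=1 w0=1 w6=1 w1=1 w3=1 clk=0 w4=1
t16.Δ0 w5=0 w2=1 w0=1 w6=1 w1=1 w3=1 clk=0 w4=1
t16.Δ1 w5=0 w2=1 w0=1 w6=1 w1=1 w3=1 clk=1 w4=1
t16.Δ2 w5=0 w2=1 w0=1 w6=1 w1=1 w3=1 clk=1 w4=0
t16.Δ3 w5=0 w2=1 w0=1 w6=0 w1=1 w3=1 clk=1 w4=0
t17.Δ0 w5=0 w2=1 w0=1 w6=0 w1=1 w3=1 clk=1 w4=0
t17.Δ1 w5=0 w2=1 w0=1 w6=0 w1=1 w3=1 clk=0 w4=0

0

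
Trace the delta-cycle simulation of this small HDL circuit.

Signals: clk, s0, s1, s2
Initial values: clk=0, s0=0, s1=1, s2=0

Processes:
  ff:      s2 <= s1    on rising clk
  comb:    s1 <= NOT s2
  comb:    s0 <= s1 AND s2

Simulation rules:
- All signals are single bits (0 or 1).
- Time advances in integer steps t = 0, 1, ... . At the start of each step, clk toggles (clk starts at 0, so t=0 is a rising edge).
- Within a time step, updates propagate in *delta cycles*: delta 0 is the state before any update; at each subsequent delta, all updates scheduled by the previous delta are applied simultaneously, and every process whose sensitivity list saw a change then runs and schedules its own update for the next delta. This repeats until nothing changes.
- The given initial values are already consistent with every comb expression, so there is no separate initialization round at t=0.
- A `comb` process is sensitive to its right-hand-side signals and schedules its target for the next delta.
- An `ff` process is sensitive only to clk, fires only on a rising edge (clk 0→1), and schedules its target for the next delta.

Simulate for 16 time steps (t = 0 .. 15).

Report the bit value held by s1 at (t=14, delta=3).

t=0 Δ0: s1=1 s2=0 clk=0 s0=0
  Δ1: clk:0→1
  Δ2: s2:0→1
  Δ3: s1:1→0, s0:0→1
  Δ4: s0:1→0
  (4Δ to stable)
t=1 Δ0: s1=0 s2=1 clk=1 s0=0
  Δ1: clk:1→0
  (1Δ to stable)
t=2 Δ0: s1=0 s2=1 clk=0 s0=0
  Δ1: clk:0→1
  Δ2: s2:1→0
  Δ3: s1:0→1
  (3Δ to stable)
t=3 Δ0: s1=1 s2=0 clk=1 s0=0
  Δ1: clk:1→0
  (1Δ to stable)
t=4 Δ0: s1=1 s2=0 clk=0 s0=0
  Δ1: clk:0→1
  Δ2: s2:0→1
  Δ3: s1:1→0, s0:0→1
  Δ4: s0:1→0
  (4Δ to stable)
t=5 Δ0: s1=0 s2=1 clk=1 s0=0
  Δ1: clk:1→0
  (1Δ to stable)
t=6 Δ0: s1=0 s2=1 clk=0 s0=0
  Δ1: clk:0→1
  Δ2: s2:1→0
  Δ3: s1:0→1
  (3Δ to stable)
t=7 Δ0: s1=1 s2=0 clk=1 s0=0
  Δ1: clk:1→0
  (1Δ to stable)
t=8 Δ0: s1=1 s2=0 clk=0 s0=0
  Δ1: clk:0→1
  Δ2: s2:0→1
  Δ3: s1:1→0, s0:0→1
  Δ4: s0:1→0
  (4Δ to stable)
t=9 Δ0: s1=0 s2=1 clk=1 s0=0
  Δ1: clk:1→0
  (1Δ to stable)
t=10 Δ0: s1=0 s2=1 clk=0 s0=0
  Δ1: clk:0→1
  Δ2: s2:1→0
  Δ3: s1:0→1
  (3Δ to stable)
t=11 Δ0: s1=1 s2=0 clk=1 s0=0
  Δ1: clk:1→0
  (1Δ to stable)
t=12 Δ0: s1=1 s2=0 clk=0 s0=0
  Δ1: clk:0→1
  Δ2: s2:0→1
  Δ3: s1:1→0, s0:0→1
  Δ4: s0:1→0
  (4Δ to stable)
t=13 Δ0: s1=0 s2=1 clk=1 s0=0
  Δ1: clk:1→0
  (1Δ to stable)
t=14 Δ0: s1=0 s2=1 clk=0 s0=0
  Δ1: clk:0→1
  Δ2: s2:1→0
  Δ3: s1:0→1
  (3Δ to stable)
t=15 Δ0: s1=1 s2=0 clk=1 s0=0
  Δ1: clk:1→0
  (1Δ to stable)

1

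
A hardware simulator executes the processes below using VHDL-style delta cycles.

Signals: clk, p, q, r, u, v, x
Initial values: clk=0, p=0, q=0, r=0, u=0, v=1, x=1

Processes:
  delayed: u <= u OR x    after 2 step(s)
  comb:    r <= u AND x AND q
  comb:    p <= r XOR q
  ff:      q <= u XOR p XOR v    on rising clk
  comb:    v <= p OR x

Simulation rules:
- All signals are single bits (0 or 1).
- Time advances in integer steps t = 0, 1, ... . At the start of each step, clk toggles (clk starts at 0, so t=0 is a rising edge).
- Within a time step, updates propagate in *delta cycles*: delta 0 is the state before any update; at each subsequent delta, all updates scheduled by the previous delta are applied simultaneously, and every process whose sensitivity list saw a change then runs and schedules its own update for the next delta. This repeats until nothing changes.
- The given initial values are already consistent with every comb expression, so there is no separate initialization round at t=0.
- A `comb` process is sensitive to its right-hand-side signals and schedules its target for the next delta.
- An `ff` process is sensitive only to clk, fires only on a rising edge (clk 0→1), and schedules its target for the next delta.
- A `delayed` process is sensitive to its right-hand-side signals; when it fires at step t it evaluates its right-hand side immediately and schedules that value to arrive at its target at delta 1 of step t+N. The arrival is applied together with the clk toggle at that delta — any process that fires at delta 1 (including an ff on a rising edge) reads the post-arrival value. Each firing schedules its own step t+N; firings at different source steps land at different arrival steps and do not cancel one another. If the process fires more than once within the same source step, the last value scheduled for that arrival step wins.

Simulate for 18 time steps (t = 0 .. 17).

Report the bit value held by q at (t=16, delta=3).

1

t=0 Δ0: r=0 u=0 q=0 clk=0 p=0 v=1 x=1
  Δ1: clk:0→1
  Δ2: q:0→1
  Δ3: p:0→1
  (3Δ to stable)
t=1 Δ0: r=0 u=0 q=1 clk=1 p=1 v=1 x=1
  Δ1: clk:1→0
  (1Δ to stable)
t=2 Δ0: r=0 u=0 q=1 clk=0 p=1 v=1 x=1
  Δ1: clk:0→1
  Δ2: q:1→0
  Δ3: p:1→0
  (3Δ to stable)
t=3 Δ0: r=0 u=0 q=0 clk=1 p=0 v=1 x=1
  Δ1: clk:1→0
  (1Δ to stable)
t=4 Δ0: r=0 u=0 q=0 clk=0 p=0 v=1 x=1
  Δ1: clk:0→1
  Δ2: q:0→1
  Δ3: p:0→1
  (3Δ to stable)
t=5 Δ0: r=0 u=0 q=1 clk=1 p=1 v=1 x=1
  Δ1: clk:1→0
  (1Δ to stable)
t=6 Δ0: r=0 u=0 q=1 clk=0 p=1 v=1 x=1
  Δ1: clk:0→1
  Δ2: q:1→0
  Δ3: p:1→0
  (3Δ to stable)
t=7 Δ0: r=0 u=0 q=0 clk=1 p=0 v=1 x=1
  Δ1: clk:1→0
  (1Δ to stable)
t=8 Δ0: r=0 u=0 q=0 clk=0 p=0 v=1 x=1
  Δ1: clk:0→1
  Δ2: q:0→1
  Δ3: p:0→1
  (3Δ to stable)
t=9 Δ0: r=0 u=0 q=1 clk=1 p=1 v=1 x=1
  Δ1: clk:1→0
  (1Δ to stable)
t=10 Δ0: r=0 u=0 q=1 clk=0 p=1 v=1 x=1
  Δ1: clk:0→1
  Δ2: q:1→0
  Δ3: p:1→0
  (3Δ to stable)
t=11 Δ0: r=0 u=0 q=0 clk=1 p=0 v=1 x=1
  Δ1: clk:1→0
  (1Δ to stable)
t=12 Δ0: r=0 u=0 q=0 clk=0 p=0 v=1 x=1
  Δ1: clk:0→1
  Δ2: q:0→1
  Δ3: p:0→1
  (3Δ to stable)
t=13 Δ0: r=0 u=0 q=1 clk=1 p=1 v=1 x=1
  Δ1: clk:1→0
  (1Δ to stable)
t=14 Δ0: r=0 u=0 q=1 clk=0 p=1 v=1 x=1
  Δ1: clk:0→1
  Δ2: q:1→0
  Δ3: p:1→0
  (3Δ to stable)
t=15 Δ0: r=0 u=0 q=0 clk=1 p=0 v=1 x=1
  Δ1: clk:1→0
  (1Δ to stable)
t=16 Δ0: r=0 u=0 q=0 clk=0 p=0 v=1 x=1
  Δ1: clk:0→1
  Δ2: q:0→1
  Δ3: p:0→1
  (3Δ to stable)
t=17 Δ0: r=0 u=0 q=1 clk=1 p=1 v=1 x=1
  Δ1: clk:1→0
  (1Δ to stable)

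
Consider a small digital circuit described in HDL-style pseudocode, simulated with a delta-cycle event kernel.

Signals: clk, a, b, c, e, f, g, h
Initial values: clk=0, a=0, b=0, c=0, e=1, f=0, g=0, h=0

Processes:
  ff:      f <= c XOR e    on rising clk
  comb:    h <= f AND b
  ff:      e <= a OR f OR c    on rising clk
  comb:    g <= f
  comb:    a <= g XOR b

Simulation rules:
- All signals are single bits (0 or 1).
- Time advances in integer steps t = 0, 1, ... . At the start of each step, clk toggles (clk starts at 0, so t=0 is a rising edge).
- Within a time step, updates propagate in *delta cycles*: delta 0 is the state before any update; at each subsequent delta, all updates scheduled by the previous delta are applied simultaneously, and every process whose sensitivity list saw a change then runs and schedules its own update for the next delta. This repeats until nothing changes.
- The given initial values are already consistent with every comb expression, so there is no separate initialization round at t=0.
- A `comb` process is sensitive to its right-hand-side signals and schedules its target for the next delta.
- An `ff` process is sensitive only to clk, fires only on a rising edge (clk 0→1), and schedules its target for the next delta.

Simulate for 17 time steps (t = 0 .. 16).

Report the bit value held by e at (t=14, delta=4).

1

[bits: f,c,g,h,e,a,clk,b]
t=0: Δ0=00001000 Δ1=00001010 Δ2=10000010 Δ3=10100010 Δ4=10100110 | 4Δ
t=1: Δ0=10100110 Δ1=10100100 | 1Δ
t=2: Δ0=10100100 Δ1=10100110 Δ2=00101110 Δ3=00001110 Δ4=00001010 | 4Δ
t=3: Δ0=00001010 Δ1=00001000 | 1Δ
t=4: Δ0=00001000 Δ1=00001010 Δ2=10000010 Δ3=10100010 Δ4=10100110 | 4Δ
t=5: Δ0=10100110 Δ1=10100100 | 1Δ
t=6: Δ0=10100100 Δ1=10100110 Δ2=00101110 Δ3=00001110 Δ4=00001010 | 4Δ
t=7: Δ0=00001010 Δ1=00001000 | 1Δ
t=8: Δ0=00001000 Δ1=00001010 Δ2=10000010 Δ3=10100010 Δ4=10100110 | 4Δ
t=9: Δ0=10100110 Δ1=10100100 | 1Δ
t=10: Δ0=10100100 Δ1=10100110 Δ2=00101110 Δ3=00001110 Δ4=00001010 | 4Δ
t=11: Δ0=00001010 Δ1=00001000 | 1Δ
t=12: Δ0=00001000 Δ1=00001010 Δ2=10000010 Δ3=10100010 Δ4=10100110 | 4Δ
t=13: Δ0=10100110 Δ1=10100100 | 1Δ
t=14: Δ0=10100100 Δ1=10100110 Δ2=00101110 Δ3=00001110 Δ4=00001010 | 4Δ
t=15: Δ0=00001010 Δ1=00001000 | 1Δ
t=16: Δ0=00001000 Δ1=00001010 Δ2=10000010 Δ3=10100010 Δ4=10100110 | 4Δ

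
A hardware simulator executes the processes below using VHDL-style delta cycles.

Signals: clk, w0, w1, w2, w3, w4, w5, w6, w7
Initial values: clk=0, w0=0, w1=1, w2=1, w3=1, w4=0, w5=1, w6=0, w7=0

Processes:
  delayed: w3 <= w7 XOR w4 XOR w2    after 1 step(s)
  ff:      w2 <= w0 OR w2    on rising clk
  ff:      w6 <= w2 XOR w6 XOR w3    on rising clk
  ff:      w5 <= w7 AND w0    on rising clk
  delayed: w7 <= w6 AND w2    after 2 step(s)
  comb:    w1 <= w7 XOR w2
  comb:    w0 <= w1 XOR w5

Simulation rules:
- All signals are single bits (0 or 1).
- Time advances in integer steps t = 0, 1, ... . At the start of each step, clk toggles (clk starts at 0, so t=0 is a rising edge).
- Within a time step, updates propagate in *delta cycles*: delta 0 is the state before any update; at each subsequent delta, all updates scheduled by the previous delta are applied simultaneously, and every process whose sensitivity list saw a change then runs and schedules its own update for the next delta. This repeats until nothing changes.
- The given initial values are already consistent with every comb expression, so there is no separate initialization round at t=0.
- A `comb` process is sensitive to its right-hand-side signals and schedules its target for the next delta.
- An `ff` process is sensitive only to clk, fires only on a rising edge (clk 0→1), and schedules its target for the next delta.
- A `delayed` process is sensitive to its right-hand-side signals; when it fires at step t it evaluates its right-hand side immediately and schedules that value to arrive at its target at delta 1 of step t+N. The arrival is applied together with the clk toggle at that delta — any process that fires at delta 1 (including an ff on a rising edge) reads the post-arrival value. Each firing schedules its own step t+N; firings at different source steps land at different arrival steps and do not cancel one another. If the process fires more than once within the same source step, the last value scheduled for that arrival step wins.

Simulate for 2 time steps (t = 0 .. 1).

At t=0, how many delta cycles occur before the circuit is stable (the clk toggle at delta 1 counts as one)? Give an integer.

3

[bits: w7,w6,w3,clk,w4,w2,w5,w1,w0]
t=0: Δ0=001001110 Δ1=001101110 Δ2=001101010 Δ3=001101011 | 3Δ
t=1: Δ0=001101011 Δ1=001001011 | 1Δ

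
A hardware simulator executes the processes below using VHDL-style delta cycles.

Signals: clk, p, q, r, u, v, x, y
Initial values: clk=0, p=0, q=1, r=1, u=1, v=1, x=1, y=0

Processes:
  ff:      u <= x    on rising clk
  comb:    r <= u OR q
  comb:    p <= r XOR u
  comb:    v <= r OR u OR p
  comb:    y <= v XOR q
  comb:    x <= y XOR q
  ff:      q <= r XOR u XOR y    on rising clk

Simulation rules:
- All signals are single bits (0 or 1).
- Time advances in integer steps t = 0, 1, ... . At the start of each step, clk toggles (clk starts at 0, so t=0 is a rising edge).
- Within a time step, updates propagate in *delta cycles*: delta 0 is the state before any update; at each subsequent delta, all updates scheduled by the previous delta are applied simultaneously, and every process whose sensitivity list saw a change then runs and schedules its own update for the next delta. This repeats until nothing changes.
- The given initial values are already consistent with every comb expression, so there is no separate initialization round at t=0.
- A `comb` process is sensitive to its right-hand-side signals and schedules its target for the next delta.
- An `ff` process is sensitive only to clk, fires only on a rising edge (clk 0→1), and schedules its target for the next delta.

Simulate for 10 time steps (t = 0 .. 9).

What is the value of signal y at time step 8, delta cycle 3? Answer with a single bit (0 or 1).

1

[bits: clk,y,u,x,p,q,v,r]
t=0: Δ0=00110111 Δ1=10110111 Δ2=10110011 Δ3=11100011 Δ4=11110011 | 4Δ
t=1: Δ0=11110011 Δ1=01110011 | 1Δ
t=2: Δ0=01110011 Δ1=11110011 Δ2=11110111 Δ3=10100111 Δ4=10110111 | 4Δ
t=3: Δ0=10110111 Δ1=00110111 | 1Δ
t=4: Δ0=00110111 Δ1=10110111 Δ2=10110011 Δ3=11100011 Δ4=11110011 | 4Δ
t=5: Δ0=11110011 Δ1=01110011 | 1Δ
t=6: Δ0=01110011 Δ1=11110011 Δ2=11110111 Δ3=10100111 Δ4=10110111 | 4Δ
t=7: Δ0=10110111 Δ1=00110111 | 1Δ
t=8: Δ0=00110111 Δ1=10110111 Δ2=10110011 Δ3=11100011 Δ4=11110011 | 4Δ
t=9: Δ0=11110011 Δ1=01110011 | 1Δ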